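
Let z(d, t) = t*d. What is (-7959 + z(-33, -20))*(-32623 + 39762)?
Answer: -52107561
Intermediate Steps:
z(d, t) = d*t
(-7959 + z(-33, -20))*(-32623 + 39762) = (-7959 - 33*(-20))*(-32623 + 39762) = (-7959 + 660)*7139 = -7299*7139 = -52107561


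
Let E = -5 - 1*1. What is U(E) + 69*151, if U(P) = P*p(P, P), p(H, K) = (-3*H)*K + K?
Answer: 11103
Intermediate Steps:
E = -6 (E = -5 - 1 = -6)
p(H, K) = K - 3*H*K (p(H, K) = -3*H*K + K = K - 3*H*K)
U(P) = P²*(1 - 3*P) (U(P) = P*(P*(1 - 3*P)) = P²*(1 - 3*P))
U(E) + 69*151 = (-6)²*(1 - 3*(-6)) + 69*151 = 36*(1 + 18) + 10419 = 36*19 + 10419 = 684 + 10419 = 11103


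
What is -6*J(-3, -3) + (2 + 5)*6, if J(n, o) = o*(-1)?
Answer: 24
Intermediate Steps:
J(n, o) = -o
-6*J(-3, -3) + (2 + 5)*6 = -(-6)*(-3) + (2 + 5)*6 = -6*3 + 7*6 = -18 + 42 = 24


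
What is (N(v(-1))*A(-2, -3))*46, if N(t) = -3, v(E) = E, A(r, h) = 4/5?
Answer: -552/5 ≈ -110.40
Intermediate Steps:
A(r, h) = ⅘ (A(r, h) = 4*(⅕) = ⅘)
(N(v(-1))*A(-2, -3))*46 = -3*⅘*46 = -12/5*46 = -552/5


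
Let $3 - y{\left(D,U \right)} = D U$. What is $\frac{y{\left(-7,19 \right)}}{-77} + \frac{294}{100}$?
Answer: $\frac{4519}{3850} \approx 1.1738$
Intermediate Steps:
$y{\left(D,U \right)} = 3 - D U$
$\frac{y{\left(-7,19 \right)}}{-77} + \frac{294}{100} = \frac{3 - \left(-7\right) 19}{-77} + \frac{294}{100} = \left(3 + 133\right) \left(- \frac{1}{77}\right) + 294 \cdot \frac{1}{100} = 136 \left(- \frac{1}{77}\right) + \frac{147}{50} = - \frac{136}{77} + \frac{147}{50} = \frac{4519}{3850}$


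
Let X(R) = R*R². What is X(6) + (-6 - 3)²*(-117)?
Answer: -9261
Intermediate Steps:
X(R) = R³
X(6) + (-6 - 3)²*(-117) = 6³ + (-6 - 3)²*(-117) = 216 + (-9)²*(-117) = 216 + 81*(-117) = 216 - 9477 = -9261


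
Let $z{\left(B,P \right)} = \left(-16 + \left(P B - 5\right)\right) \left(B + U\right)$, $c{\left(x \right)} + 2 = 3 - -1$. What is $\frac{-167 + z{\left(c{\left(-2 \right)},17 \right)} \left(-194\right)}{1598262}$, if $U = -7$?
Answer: $\frac{12443}{1598262} \approx 0.0077853$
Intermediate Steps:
$c{\left(x \right)} = 2$ ($c{\left(x \right)} = -2 + \left(3 - -1\right) = -2 + \left(3 + 1\right) = -2 + 4 = 2$)
$z{\left(B,P \right)} = \left(-21 + B P\right) \left(-7 + B\right)$ ($z{\left(B,P \right)} = \left(-16 + \left(P B - 5\right)\right) \left(B - 7\right) = \left(-16 + \left(B P - 5\right)\right) \left(-7 + B\right) = \left(-16 + \left(-5 + B P\right)\right) \left(-7 + B\right) = \left(-21 + B P\right) \left(-7 + B\right)$)
$\frac{-167 + z{\left(c{\left(-2 \right)},17 \right)} \left(-194\right)}{1598262} = \frac{-167 + \left(147 - 42 + 17 \cdot 2^{2} - 14 \cdot 17\right) \left(-194\right)}{1598262} = \left(-167 + \left(147 - 42 + 17 \cdot 4 - 238\right) \left(-194\right)\right) \frac{1}{1598262} = \left(-167 + \left(147 - 42 + 68 - 238\right) \left(-194\right)\right) \frac{1}{1598262} = \left(-167 - -12610\right) \frac{1}{1598262} = \left(-167 + 12610\right) \frac{1}{1598262} = 12443 \cdot \frac{1}{1598262} = \frac{12443}{1598262}$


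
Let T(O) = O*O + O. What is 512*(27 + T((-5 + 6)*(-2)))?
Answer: 14848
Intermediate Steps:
T(O) = O + O² (T(O) = O² + O = O + O²)
512*(27 + T((-5 + 6)*(-2))) = 512*(27 + ((-5 + 6)*(-2))*(1 + (-5 + 6)*(-2))) = 512*(27 + (1*(-2))*(1 + 1*(-2))) = 512*(27 - 2*(1 - 2)) = 512*(27 - 2*(-1)) = 512*(27 + 2) = 512*29 = 14848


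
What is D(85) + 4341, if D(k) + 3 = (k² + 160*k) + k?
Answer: 25248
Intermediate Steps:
D(k) = -3 + k² + 161*k (D(k) = -3 + ((k² + 160*k) + k) = -3 + (k² + 161*k) = -3 + k² + 161*k)
D(85) + 4341 = (-3 + 85² + 161*85) + 4341 = (-3 + 7225 + 13685) + 4341 = 20907 + 4341 = 25248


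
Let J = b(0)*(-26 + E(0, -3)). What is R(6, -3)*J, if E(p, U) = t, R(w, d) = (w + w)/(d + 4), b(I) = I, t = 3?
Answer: 0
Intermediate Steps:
R(w, d) = 2*w/(4 + d) (R(w, d) = (2*w)/(4 + d) = 2*w/(4 + d))
E(p, U) = 3
J = 0 (J = 0*(-26 + 3) = 0*(-23) = 0)
R(6, -3)*J = (2*6/(4 - 3))*0 = (2*6/1)*0 = (2*6*1)*0 = 12*0 = 0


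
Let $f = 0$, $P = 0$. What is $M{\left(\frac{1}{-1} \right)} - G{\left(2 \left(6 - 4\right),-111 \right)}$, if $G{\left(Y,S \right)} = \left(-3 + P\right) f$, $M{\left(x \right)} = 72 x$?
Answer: $-72$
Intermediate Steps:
$G{\left(Y,S \right)} = 0$ ($G{\left(Y,S \right)} = \left(-3 + 0\right) 0 = \left(-3\right) 0 = 0$)
$M{\left(\frac{1}{-1} \right)} - G{\left(2 \left(6 - 4\right),-111 \right)} = \frac{72}{-1} - 0 = 72 \left(-1\right) + 0 = -72 + 0 = -72$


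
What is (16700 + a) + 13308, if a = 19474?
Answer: 49482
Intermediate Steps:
(16700 + a) + 13308 = (16700 + 19474) + 13308 = 36174 + 13308 = 49482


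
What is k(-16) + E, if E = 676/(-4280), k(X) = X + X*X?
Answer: 256631/1070 ≈ 239.84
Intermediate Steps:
k(X) = X + X**2
E = -169/1070 (E = 676*(-1/4280) = -169/1070 ≈ -0.15794)
k(-16) + E = -16*(1 - 16) - 169/1070 = -16*(-15) - 169/1070 = 240 - 169/1070 = 256631/1070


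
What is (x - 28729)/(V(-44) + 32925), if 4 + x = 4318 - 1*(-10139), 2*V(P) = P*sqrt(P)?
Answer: -470037300/1084076921 - 628144*I*sqrt(11)/1084076921 ≈ -0.43358 - 0.0019217*I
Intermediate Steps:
V(P) = P**(3/2)/2 (V(P) = (P*sqrt(P))/2 = P**(3/2)/2)
x = 14453 (x = -4 + (4318 - 1*(-10139)) = -4 + (4318 + 10139) = -4 + 14457 = 14453)
(x - 28729)/(V(-44) + 32925) = (14453 - 28729)/((-44)**(3/2)/2 + 32925) = -14276/((-88*I*sqrt(11))/2 + 32925) = -14276/(-44*I*sqrt(11) + 32925) = -14276/(32925 - 44*I*sqrt(11))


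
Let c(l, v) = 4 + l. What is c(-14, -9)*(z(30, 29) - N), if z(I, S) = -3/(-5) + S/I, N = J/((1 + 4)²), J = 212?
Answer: 1037/15 ≈ 69.133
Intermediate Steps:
N = 212/25 (N = 212/((1 + 4)²) = 212/(5²) = 212/25 ≈ 8.4800)
z(I, S) = ⅗ + S/I (z(I, S) = -3*(-⅕) + S/I = ⅗ + S/I)
c(-14, -9)*(z(30, 29) - N) = (4 - 14)*((⅗ + 29/30) - 1*212/25) = -10*((⅗ + 29*(1/30)) - 212/25) = -10*((⅗ + 29/30) - 212/25) = -10*(47/30 - 212/25) = -10*(-1037/150) = 1037/15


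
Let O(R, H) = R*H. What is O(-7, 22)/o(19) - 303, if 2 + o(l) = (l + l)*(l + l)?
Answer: -31220/103 ≈ -303.11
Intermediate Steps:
o(l) = -2 + 4*l² (o(l) = -2 + (l + l)*(l + l) = -2 + (2*l)*(2*l) = -2 + 4*l²)
O(R, H) = H*R
O(-7, 22)/o(19) - 303 = (22*(-7))/(-2 + 4*19²) - 303 = -154/(-2 + 4*361) - 303 = -154/(-2 + 1444) - 303 = -154/1442 - 303 = (1/1442)*(-154) - 303 = -11/103 - 303 = -31220/103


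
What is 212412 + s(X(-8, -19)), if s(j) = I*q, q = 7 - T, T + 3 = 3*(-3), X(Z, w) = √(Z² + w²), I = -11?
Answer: 212203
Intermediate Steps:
T = -12 (T = -3 + 3*(-3) = -3 - 9 = -12)
q = 19 (q = 7 - 1*(-12) = 7 + 12 = 19)
s(j) = -209 (s(j) = -11*19 = -209)
212412 + s(X(-8, -19)) = 212412 - 209 = 212203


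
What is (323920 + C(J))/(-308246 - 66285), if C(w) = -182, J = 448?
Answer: -323738/374531 ≈ -0.86438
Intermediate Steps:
(323920 + C(J))/(-308246 - 66285) = (323920 - 182)/(-308246 - 66285) = 323738/(-374531) = 323738*(-1/374531) = -323738/374531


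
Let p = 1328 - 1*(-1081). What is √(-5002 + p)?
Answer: I*√2593 ≈ 50.922*I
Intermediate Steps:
p = 2409 (p = 1328 + 1081 = 2409)
√(-5002 + p) = √(-5002 + 2409) = √(-2593) = I*√2593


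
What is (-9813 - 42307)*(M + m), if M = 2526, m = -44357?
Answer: 2180231720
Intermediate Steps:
(-9813 - 42307)*(M + m) = (-9813 - 42307)*(2526 - 44357) = -52120*(-41831) = 2180231720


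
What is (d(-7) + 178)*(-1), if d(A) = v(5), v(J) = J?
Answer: -183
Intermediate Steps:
d(A) = 5
(d(-7) + 178)*(-1) = (5 + 178)*(-1) = 183*(-1) = -183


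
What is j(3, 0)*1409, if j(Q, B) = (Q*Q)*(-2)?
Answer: -25362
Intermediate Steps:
j(Q, B) = -2*Q**2 (j(Q, B) = Q**2*(-2) = -2*Q**2)
j(3, 0)*1409 = -2*3**2*1409 = -2*9*1409 = -18*1409 = -25362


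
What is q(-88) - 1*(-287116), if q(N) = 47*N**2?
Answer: 651084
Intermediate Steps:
q(-88) - 1*(-287116) = 47*(-88)**2 - 1*(-287116) = 47*7744 + 287116 = 363968 + 287116 = 651084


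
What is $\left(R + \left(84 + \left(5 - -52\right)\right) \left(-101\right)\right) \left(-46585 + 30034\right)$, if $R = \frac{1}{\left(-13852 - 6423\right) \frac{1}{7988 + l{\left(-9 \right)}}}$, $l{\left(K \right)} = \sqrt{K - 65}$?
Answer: $\frac{4779006296913}{20275} + \frac{16551 i \sqrt{74}}{20275} \approx 2.3571 \cdot 10^{8} + 7.0223 i$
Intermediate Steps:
$l{\left(K \right)} = \sqrt{-65 + K}$
$R = - \frac{7988}{20275} - \frac{i \sqrt{74}}{20275}$ ($R = \frac{1}{\left(-13852 - 6423\right) \frac{1}{7988 + \sqrt{-65 - 9}}} = \frac{1}{\left(-20275\right) \frac{1}{7988 + \sqrt{-74}}} = \frac{1}{\left(-20275\right) \frac{1}{7988 + i \sqrt{74}}} = - \frac{7988}{20275} - \frac{i \sqrt{74}}{20275} \approx -0.39398 - 0.00042428 i$)
$\left(R + \left(84 + \left(5 - -52\right)\right) \left(-101\right)\right) \left(-46585 + 30034\right) = \left(\left(- \frac{7988}{20275} - \frac{i \sqrt{74}}{20275}\right) + \left(84 + \left(5 - -52\right)\right) \left(-101\right)\right) \left(-46585 + 30034\right) = \left(\left(- \frac{7988}{20275} - \frac{i \sqrt{74}}{20275}\right) + \left(84 + \left(5 + 52\right)\right) \left(-101\right)\right) \left(-16551\right) = \left(\left(- \frac{7988}{20275} - \frac{i \sqrt{74}}{20275}\right) + \left(84 + 57\right) \left(-101\right)\right) \left(-16551\right) = \left(\left(- \frac{7988}{20275} - \frac{i \sqrt{74}}{20275}\right) + 141 \left(-101\right)\right) \left(-16551\right) = \left(\left(- \frac{7988}{20275} - \frac{i \sqrt{74}}{20275}\right) - 14241\right) \left(-16551\right) = \left(- \frac{288744263}{20275} - \frac{i \sqrt{74}}{20275}\right) \left(-16551\right) = \frac{4779006296913}{20275} + \frac{16551 i \sqrt{74}}{20275}$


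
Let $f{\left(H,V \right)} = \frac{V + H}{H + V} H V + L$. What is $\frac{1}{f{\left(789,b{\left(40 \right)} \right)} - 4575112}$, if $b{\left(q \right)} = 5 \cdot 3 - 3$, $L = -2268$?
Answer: $- \frac{1}{4567912} \approx -2.1892 \cdot 10^{-7}$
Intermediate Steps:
$b{\left(q \right)} = 12$ ($b{\left(q \right)} = 15 - 3 = 12$)
$f{\left(H,V \right)} = -2268 + H V$ ($f{\left(H,V \right)} = \frac{V + H}{H + V} H V - 2268 = \frac{H + V}{H + V} H V - 2268 = 1 H V - 2268 = H V - 2268 = -2268 + H V$)
$\frac{1}{f{\left(789,b{\left(40 \right)} \right)} - 4575112} = \frac{1}{\left(-2268 + 789 \cdot 12\right) - 4575112} = \frac{1}{\left(-2268 + 9468\right) - 4575112} = \frac{1}{7200 - 4575112} = \frac{1}{-4567912} = - \frac{1}{4567912}$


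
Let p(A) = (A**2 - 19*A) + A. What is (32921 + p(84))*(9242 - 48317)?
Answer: -1503019875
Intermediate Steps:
p(A) = A**2 - 18*A
(32921 + p(84))*(9242 - 48317) = (32921 + 84*(-18 + 84))*(9242 - 48317) = (32921 + 84*66)*(-39075) = (32921 + 5544)*(-39075) = 38465*(-39075) = -1503019875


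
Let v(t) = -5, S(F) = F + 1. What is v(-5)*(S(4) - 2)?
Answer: -15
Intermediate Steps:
S(F) = 1 + F
v(-5)*(S(4) - 2) = -5*((1 + 4) - 2) = -5*(5 - 2) = -5*3 = -15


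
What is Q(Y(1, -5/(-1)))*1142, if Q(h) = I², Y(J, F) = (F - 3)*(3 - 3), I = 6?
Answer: 41112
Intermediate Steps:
Y(J, F) = 0 (Y(J, F) = (-3 + F)*0 = 0)
Q(h) = 36 (Q(h) = 6² = 36)
Q(Y(1, -5/(-1)))*1142 = 36*1142 = 41112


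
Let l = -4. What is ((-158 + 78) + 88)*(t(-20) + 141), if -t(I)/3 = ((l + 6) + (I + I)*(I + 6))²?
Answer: -7579128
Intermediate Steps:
t(I) = -3*(2 + 2*I*(6 + I))² (t(I) = -3*((-4 + 6) + (I + I)*(I + 6))² = -3*(2 + (2*I)*(6 + I))² = -3*(2 + 2*I*(6 + I))²)
((-158 + 78) + 88)*(t(-20) + 141) = ((-158 + 78) + 88)*(-12*(1 + (-20)² + 6*(-20))² + 141) = (-80 + 88)*(-12*(1 + 400 - 120)² + 141) = 8*(-12*281² + 141) = 8*(-12*78961 + 141) = 8*(-947532 + 141) = 8*(-947391) = -7579128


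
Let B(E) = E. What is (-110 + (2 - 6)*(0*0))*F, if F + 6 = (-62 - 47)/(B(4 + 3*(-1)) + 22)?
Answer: 27170/23 ≈ 1181.3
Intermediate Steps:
F = -247/23 (F = -6 + (-62 - 47)/((4 + 3*(-1)) + 22) = -6 - 109/((4 - 3) + 22) = -6 - 109/(1 + 22) = -6 - 109/23 = -247/23 ≈ -10.739)
(-110 + (2 - 6)*(0*0))*F = (-110 + (2 - 6)*(0*0))*(-247/23) = (-110 - 4*0)*(-247/23) = (-110 + 0)*(-247/23) = -110*(-247/23) = 27170/23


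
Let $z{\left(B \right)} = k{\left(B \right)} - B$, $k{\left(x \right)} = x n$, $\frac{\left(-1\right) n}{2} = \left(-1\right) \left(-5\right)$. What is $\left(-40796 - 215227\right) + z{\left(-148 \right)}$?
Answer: $-254395$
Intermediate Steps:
$n = -10$ ($n = - 2 \left(\left(-1\right) \left(-5\right)\right) = \left(-2\right) 5 = -10$)
$k{\left(x \right)} = - 10 x$ ($k{\left(x \right)} = x \left(-10\right) = - 10 x$)
$z{\left(B \right)} = - 11 B$ ($z{\left(B \right)} = - 10 B - B = - 11 B$)
$\left(-40796 - 215227\right) + z{\left(-148 \right)} = \left(-40796 - 215227\right) - -1628 = -256023 + 1628 = -254395$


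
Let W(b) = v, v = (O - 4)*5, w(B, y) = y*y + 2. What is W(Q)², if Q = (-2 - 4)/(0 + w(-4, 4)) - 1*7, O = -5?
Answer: 2025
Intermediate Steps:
w(B, y) = 2 + y² (w(B, y) = y² + 2 = 2 + y²)
v = -45 (v = (-5 - 4)*5 = -9*5 = -45)
Q = -22/3 (Q = (-2 - 4)/(0 + (2 + 4²)) - 1*7 = -6/(0 + (2 + 16)) - 7 = -6/(0 + 18) - 7 = -6/18 - 7 = -6*1/18 - 7 = -⅓ - 7 = -22/3 ≈ -7.3333)
W(b) = -45
W(Q)² = (-45)² = 2025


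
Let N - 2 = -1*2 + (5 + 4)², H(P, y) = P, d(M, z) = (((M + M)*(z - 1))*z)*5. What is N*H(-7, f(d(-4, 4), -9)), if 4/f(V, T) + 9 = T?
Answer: -567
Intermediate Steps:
d(M, z) = 10*M*z*(-1 + z) (d(M, z) = (((2*M)*(-1 + z))*z)*5 = ((2*M*(-1 + z))*z)*5 = (2*M*z*(-1 + z))*5 = 10*M*z*(-1 + z))
f(V, T) = 4/(-9 + T)
N = 81 (N = 2 + (-1*2 + (5 + 4)²) = 2 + (-2 + 9²) = 2 + (-2 + 81) = 2 + 79 = 81)
N*H(-7, f(d(-4, 4), -9)) = 81*(-7) = -567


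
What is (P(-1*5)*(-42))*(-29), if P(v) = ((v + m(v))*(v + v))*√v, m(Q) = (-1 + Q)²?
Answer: -377580*I*√5 ≈ -8.443e+5*I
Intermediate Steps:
P(v) = 2*v^(3/2)*(v + (-1 + v)²) (P(v) = ((v + (-1 + v)²)*(v + v))*√v = ((v + (-1 + v)²)*(2*v))*√v = (2*v*(v + (-1 + v)²))*√v = 2*v^(3/2)*(v + (-1 + v)²))
(P(-1*5)*(-42))*(-29) = ((2*(-1*5)^(3/2)*(-1*5 + (-1 - 1*5)²))*(-42))*(-29) = ((2*(-5)^(3/2)*(-5 + (-1 - 5)²))*(-42))*(-29) = ((2*(-5*I*√5)*(-5 + (-6)²))*(-42))*(-29) = ((2*(-5*I*√5)*(-5 + 36))*(-42))*(-29) = ((2*(-5*I*√5)*31)*(-42))*(-29) = (-310*I*√5*(-42))*(-29) = (13020*I*√5)*(-29) = -377580*I*√5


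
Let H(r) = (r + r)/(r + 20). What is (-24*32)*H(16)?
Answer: -2048/3 ≈ -682.67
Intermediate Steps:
H(r) = 2*r/(20 + r) (H(r) = (2*r)/(20 + r) = 2*r/(20 + r))
(-24*32)*H(16) = (-24*32)*(2*16/(20 + 16)) = -1536*16/36 = -768*8/9 = -2048/3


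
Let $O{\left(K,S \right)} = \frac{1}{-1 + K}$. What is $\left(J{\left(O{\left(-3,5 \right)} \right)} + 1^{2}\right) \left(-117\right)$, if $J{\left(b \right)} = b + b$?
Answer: $- \frac{117}{2} \approx -58.5$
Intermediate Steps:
$J{\left(b \right)} = 2 b$
$\left(J{\left(O{\left(-3,5 \right)} \right)} + 1^{2}\right) \left(-117\right) = \left(\frac{2}{-1 - 3} + 1^{2}\right) \left(-117\right) = \left(\frac{2}{-4} + 1\right) \left(-117\right) = \left(2 \left(- \frac{1}{4}\right) + 1\right) \left(-117\right) = \left(- \frac{1}{2} + 1\right) \left(-117\right) = \frac{1}{2} \left(-117\right) = - \frac{117}{2}$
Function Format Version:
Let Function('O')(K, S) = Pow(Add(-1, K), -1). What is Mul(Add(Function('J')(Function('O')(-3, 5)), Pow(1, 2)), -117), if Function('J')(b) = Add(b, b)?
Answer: Rational(-117, 2) ≈ -58.500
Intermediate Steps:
Function('J')(b) = Mul(2, b)
Mul(Add(Function('J')(Function('O')(-3, 5)), Pow(1, 2)), -117) = Mul(Add(Mul(2, Pow(Add(-1, -3), -1)), Pow(1, 2)), -117) = Mul(Add(Mul(2, Pow(-4, -1)), 1), -117) = Mul(Add(Mul(2, Rational(-1, 4)), 1), -117) = Mul(Add(Rational(-1, 2), 1), -117) = Mul(Rational(1, 2), -117) = Rational(-117, 2)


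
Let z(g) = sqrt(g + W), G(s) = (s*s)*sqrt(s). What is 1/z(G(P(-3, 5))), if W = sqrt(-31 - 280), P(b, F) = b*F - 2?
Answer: -I**(3/2)/sqrt(sqrt(311) + 289*sqrt(17)) ≈ 0.020335 - 0.020335*I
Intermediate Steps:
P(b, F) = -2 + F*b (P(b, F) = F*b - 2 = -2 + F*b)
G(s) = s**(5/2) (G(s) = s**2*sqrt(s) = s**(5/2))
W = I*sqrt(311) (W = sqrt(-311) = I*sqrt(311) ≈ 17.635*I)
z(g) = sqrt(g + I*sqrt(311))
1/z(G(P(-3, 5))) = 1/(sqrt((-2 + 5*(-3))**(5/2) + I*sqrt(311))) = 1/(sqrt((-2 - 15)**(5/2) + I*sqrt(311))) = 1/(sqrt((-17)**(5/2) + I*sqrt(311))) = 1/(sqrt(289*I*sqrt(17) + I*sqrt(311))) = 1/(sqrt(I*sqrt(311) + 289*I*sqrt(17))) = 1/sqrt(I*sqrt(311) + 289*I*sqrt(17))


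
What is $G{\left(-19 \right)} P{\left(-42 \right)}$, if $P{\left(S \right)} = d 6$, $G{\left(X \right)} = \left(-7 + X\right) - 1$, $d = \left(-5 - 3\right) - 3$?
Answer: $1782$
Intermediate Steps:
$d = -11$ ($d = -8 - 3 = -11$)
$G{\left(X \right)} = -8 + X$
$P{\left(S \right)} = -66$ ($P{\left(S \right)} = \left(-11\right) 6 = -66$)
$G{\left(-19 \right)} P{\left(-42 \right)} = \left(-8 - 19\right) \left(-66\right) = \left(-27\right) \left(-66\right) = 1782$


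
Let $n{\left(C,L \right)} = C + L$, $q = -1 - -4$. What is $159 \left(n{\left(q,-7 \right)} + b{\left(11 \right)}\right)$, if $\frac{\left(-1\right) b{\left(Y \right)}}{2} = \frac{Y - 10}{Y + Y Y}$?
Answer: $- \frac{14045}{22} \approx -638.41$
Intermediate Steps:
$q = 3$ ($q = -1 + 4 = 3$)
$b{\left(Y \right)} = - \frac{2 \left(-10 + Y\right)}{Y + Y^{2}}$ ($b{\left(Y \right)} = - 2 \frac{Y - 10}{Y + Y Y} = - 2 \frac{-10 + Y}{Y + Y^{2}} = - \frac{2 \left(-10 + Y\right)}{Y + Y^{2}}$)
$159 \left(n{\left(q,-7 \right)} + b{\left(11 \right)}\right) = 159 \left(\left(3 - 7\right) + \frac{2 \left(10 - 11\right)}{11 \left(1 + 11\right)}\right) = 159 \left(-4 + 2 \cdot \frac{1}{11} \cdot \frac{1}{12} \left(10 - 11\right)\right) = 159 \left(-4 + 2 \cdot \frac{1}{11} \cdot \frac{1}{12} \left(-1\right)\right) = 159 \left(-4 - \frac{1}{66}\right) = 159 \left(- \frac{265}{66}\right) = - \frac{14045}{22}$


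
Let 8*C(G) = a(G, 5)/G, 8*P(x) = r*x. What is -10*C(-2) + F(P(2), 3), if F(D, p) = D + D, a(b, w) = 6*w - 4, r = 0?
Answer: 65/4 ≈ 16.250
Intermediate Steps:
P(x) = 0 (P(x) = (0*x)/8 = (1/8)*0 = 0)
a(b, w) = -4 + 6*w
F(D, p) = 2*D
C(G) = 13/(4*G) (C(G) = ((-4 + 6*5)/G)/8 = ((-4 + 30)/G)/8 = (26/G)/8 = 13/(4*G))
-10*C(-2) + F(P(2), 3) = -65/(2*(-2)) + 2*0 = -65*(-1)/(2*2) + 0 = -10*(-13/8) + 0 = 65/4 + 0 = 65/4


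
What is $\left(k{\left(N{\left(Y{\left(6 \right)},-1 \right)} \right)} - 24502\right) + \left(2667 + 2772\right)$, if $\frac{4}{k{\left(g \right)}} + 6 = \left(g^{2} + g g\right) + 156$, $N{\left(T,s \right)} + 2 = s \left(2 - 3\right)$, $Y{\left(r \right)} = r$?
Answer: $- \frac{724393}{38} \approx -19063.0$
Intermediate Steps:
$N{\left(T,s \right)} = -2 - s$ ($N{\left(T,s \right)} = -2 + s \left(2 - 3\right) = -2 + s \left(-1\right) = -2 - s$)
$k{\left(g \right)} = \frac{4}{150 + 2 g^{2}}$ ($k{\left(g \right)} = \frac{4}{-6 + \left(\left(g^{2} + g g\right) + 156\right)} = \frac{4}{-6 + \left(\left(g^{2} + g^{2}\right) + 156\right)} = \frac{4}{-6 + \left(2 g^{2} + 156\right)} = \frac{4}{-6 + \left(156 + 2 g^{2}\right)} = \frac{4}{150 + 2 g^{2}}$)
$\left(k{\left(N{\left(Y{\left(6 \right)},-1 \right)} \right)} - 24502\right) + \left(2667 + 2772\right) = \left(\frac{2}{75 + \left(-2 - -1\right)^{2}} - 24502\right) + \left(2667 + 2772\right) = \left(\frac{2}{75 + \left(-2 + 1\right)^{2}} - 24502\right) + 5439 = \left(\frac{2}{75 + \left(-1\right)^{2}} - 24502\right) + 5439 = \left(\frac{2}{75 + 1} - 24502\right) + 5439 = \left(\frac{2}{76} - 24502\right) + 5439 = \left(2 \cdot \frac{1}{76} - 24502\right) + 5439 = \left(\frac{1}{38} - 24502\right) + 5439 = - \frac{931075}{38} + 5439 = - \frac{724393}{38}$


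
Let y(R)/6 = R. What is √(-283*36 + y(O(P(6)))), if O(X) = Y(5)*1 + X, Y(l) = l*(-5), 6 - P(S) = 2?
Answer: 3*I*√1146 ≈ 101.56*I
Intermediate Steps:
P(S) = 4 (P(S) = 6 - 1*2 = 6 - 2 = 4)
Y(l) = -5*l
O(X) = -25 + X (O(X) = -5*5*1 + X = -25*1 + X = -25 + X)
y(R) = 6*R
√(-283*36 + y(O(P(6)))) = √(-283*36 + 6*(-25 + 4)) = √(-10188 + 6*(-21)) = √(-10188 - 126) = √(-10314) = 3*I*√1146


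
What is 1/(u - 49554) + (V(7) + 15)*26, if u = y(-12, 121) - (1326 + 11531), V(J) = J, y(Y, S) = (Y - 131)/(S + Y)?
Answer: 3891282715/6802942 ≈ 572.00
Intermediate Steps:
y(Y, S) = (-131 + Y)/(S + Y)
u = -1401556/109 (u = (-131 - 12)/(121 - 12) - (1326 + 11531) = -143/109 - 1*12857 = (1/109)*(-143) - 12857 = -143/109 - 12857 = -1401556/109 ≈ -12858.)
1/(u - 49554) + (V(7) + 15)*26 = 1/(-1401556/109 - 49554) + (7 + 15)*26 = 1/(-6802942/109) + 22*26 = -109/6802942 + 572 = 3891282715/6802942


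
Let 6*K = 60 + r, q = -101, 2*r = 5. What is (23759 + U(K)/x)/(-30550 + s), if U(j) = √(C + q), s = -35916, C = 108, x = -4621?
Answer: -23759/66466 + √7/307139386 ≈ -0.35746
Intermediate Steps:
r = 5/2 (r = (½)*5 = 5/2 ≈ 2.5000)
K = 125/12 (K = (60 + 5/2)/6 = (⅙)*(125/2) = 125/12 ≈ 10.417)
U(j) = √7 (U(j) = √(108 - 101) = √7)
(23759 + U(K)/x)/(-30550 + s) = (23759 + √7/(-4621))/(-30550 - 35916) = (23759 + √7*(-1/4621))/(-66466) = (23759 - √7/4621)*(-1/66466) = -23759/66466 + √7/307139386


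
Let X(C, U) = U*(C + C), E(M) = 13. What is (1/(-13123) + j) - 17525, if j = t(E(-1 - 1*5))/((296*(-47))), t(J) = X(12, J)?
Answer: -399936733461/22820897 ≈ -17525.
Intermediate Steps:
X(C, U) = 2*C*U (X(C, U) = U*(2*C) = 2*C*U)
t(J) = 24*J (t(J) = 2*12*J = 24*J)
j = -39/1739 (j = (24*13)/((296*(-47))) = 312/(-13912) = 312*(-1/13912) = -39/1739 ≈ -0.022427)
(1/(-13123) + j) - 17525 = (1/(-13123) - 39/1739) - 17525 = (-1/13123 - 39/1739) - 17525 = -513536/22820897 - 17525 = -399936733461/22820897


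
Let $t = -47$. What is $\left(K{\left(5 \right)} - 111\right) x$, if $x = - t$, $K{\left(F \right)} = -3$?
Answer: $-5358$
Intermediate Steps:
$x = 47$ ($x = \left(-1\right) \left(-47\right) = 47$)
$\left(K{\left(5 \right)} - 111\right) x = \left(-3 - 111\right) 47 = \left(-114\right) 47 = -5358$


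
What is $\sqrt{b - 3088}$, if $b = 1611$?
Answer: $i \sqrt{1477} \approx 38.432 i$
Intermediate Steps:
$\sqrt{b - 3088} = \sqrt{1611 - 3088} = \sqrt{-1477} = i \sqrt{1477}$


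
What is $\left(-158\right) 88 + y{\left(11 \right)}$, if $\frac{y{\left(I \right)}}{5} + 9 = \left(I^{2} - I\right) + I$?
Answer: $-13344$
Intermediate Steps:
$y{\left(I \right)} = -45 + 5 I^{2}$ ($y{\left(I \right)} = -45 + 5 \left(\left(I^{2} - I\right) + I\right) = -45 + 5 I^{2}$)
$\left(-158\right) 88 + y{\left(11 \right)} = \left(-158\right) 88 - \left(45 - 5 \cdot 11^{2}\right) = -13904 + \left(-45 + 5 \cdot 121\right) = -13904 + \left(-45 + 605\right) = -13904 + 560 = -13344$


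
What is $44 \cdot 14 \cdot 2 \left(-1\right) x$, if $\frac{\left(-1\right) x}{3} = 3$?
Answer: $11088$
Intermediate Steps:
$x = -9$ ($x = \left(-3\right) 3 = -9$)
$44 \cdot 14 \cdot 2 \left(-1\right) x = 44 \cdot 14 \cdot 2 \left(-1\right) \left(-9\right) = 616 \left(\left(-2\right) \left(-9\right)\right) = 616 \cdot 18 = 11088$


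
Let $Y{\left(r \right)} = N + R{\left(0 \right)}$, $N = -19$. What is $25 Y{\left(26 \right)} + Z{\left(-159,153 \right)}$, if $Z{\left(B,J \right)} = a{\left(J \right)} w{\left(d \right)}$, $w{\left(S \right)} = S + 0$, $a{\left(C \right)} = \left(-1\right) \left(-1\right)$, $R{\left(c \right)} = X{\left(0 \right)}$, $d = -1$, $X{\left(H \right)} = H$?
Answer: $-476$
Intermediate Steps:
$R{\left(c \right)} = 0$
$a{\left(C \right)} = 1$
$w{\left(S \right)} = S$
$Y{\left(r \right)} = -19$ ($Y{\left(r \right)} = -19 + 0 = -19$)
$Z{\left(B,J \right)} = -1$ ($Z{\left(B,J \right)} = 1 \left(-1\right) = -1$)
$25 Y{\left(26 \right)} + Z{\left(-159,153 \right)} = 25 \left(-19\right) - 1 = -475 - 1 = -476$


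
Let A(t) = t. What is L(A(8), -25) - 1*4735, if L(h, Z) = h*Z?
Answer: -4935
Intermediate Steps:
L(h, Z) = Z*h
L(A(8), -25) - 1*4735 = -25*8 - 1*4735 = -200 - 4735 = -4935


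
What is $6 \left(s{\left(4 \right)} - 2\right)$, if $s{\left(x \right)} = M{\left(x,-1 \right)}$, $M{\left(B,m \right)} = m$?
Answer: $-18$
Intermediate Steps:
$s{\left(x \right)} = -1$
$6 \left(s{\left(4 \right)} - 2\right) = 6 \left(-1 - 2\right) = 6 \left(-3\right) = -18$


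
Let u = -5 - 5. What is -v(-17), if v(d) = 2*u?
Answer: 20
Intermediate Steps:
u = -10
v(d) = -20 (v(d) = 2*(-10) = -20)
-v(-17) = -1*(-20) = 20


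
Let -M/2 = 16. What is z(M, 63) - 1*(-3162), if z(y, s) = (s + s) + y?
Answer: 3256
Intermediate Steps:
M = -32 (M = -2*16 = -32)
z(y, s) = y + 2*s (z(y, s) = 2*s + y = y + 2*s)
z(M, 63) - 1*(-3162) = (-32 + 2*63) - 1*(-3162) = (-32 + 126) + 3162 = 94 + 3162 = 3256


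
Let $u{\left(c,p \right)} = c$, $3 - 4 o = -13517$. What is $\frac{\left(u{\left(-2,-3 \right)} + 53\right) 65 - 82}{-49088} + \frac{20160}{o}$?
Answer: $\frac{3764179}{638144} \approx 5.8986$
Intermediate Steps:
$o = 3380$ ($o = \frac{3}{4} - - \frac{13517}{4} = \frac{3}{4} + \frac{13517}{4} = 3380$)
$\frac{\left(u{\left(-2,-3 \right)} + 53\right) 65 - 82}{-49088} + \frac{20160}{o} = \frac{\left(-2 + 53\right) 65 - 82}{-49088} + \frac{20160}{3380} = \left(51 \cdot 65 - 82\right) \left(- \frac{1}{49088}\right) + 20160 \cdot \frac{1}{3380} = \left(3315 - 82\right) \left(- \frac{1}{49088}\right) + \frac{1008}{169} = 3233 \left(- \frac{1}{49088}\right) + \frac{1008}{169} = - \frac{3233}{49088} + \frac{1008}{169} = \frac{3764179}{638144}$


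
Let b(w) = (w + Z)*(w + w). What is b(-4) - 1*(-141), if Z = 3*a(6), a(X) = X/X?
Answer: 149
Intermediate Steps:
a(X) = 1
Z = 3 (Z = 3*1 = 3)
b(w) = 2*w*(3 + w) (b(w) = (w + 3)*(w + w) = (3 + w)*(2*w) = 2*w*(3 + w))
b(-4) - 1*(-141) = 2*(-4)*(3 - 4) - 1*(-141) = 2*(-4)*(-1) + 141 = 8 + 141 = 149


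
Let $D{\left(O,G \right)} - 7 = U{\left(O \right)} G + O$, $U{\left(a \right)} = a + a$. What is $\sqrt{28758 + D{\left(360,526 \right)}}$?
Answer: $\sqrt{407845} \approx 638.63$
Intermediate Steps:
$U{\left(a \right)} = 2 a$
$D{\left(O,G \right)} = 7 + O + 2 G O$ ($D{\left(O,G \right)} = 7 + \left(2 O G + O\right) = 7 + \left(2 G O + O\right) = 7 + \left(O + 2 G O\right) = 7 + O + 2 G O$)
$\sqrt{28758 + D{\left(360,526 \right)}} = \sqrt{28758 + \left(7 + 360 + 2 \cdot 526 \cdot 360\right)} = \sqrt{28758 + \left(7 + 360 + 378720\right)} = \sqrt{28758 + 379087} = \sqrt{407845}$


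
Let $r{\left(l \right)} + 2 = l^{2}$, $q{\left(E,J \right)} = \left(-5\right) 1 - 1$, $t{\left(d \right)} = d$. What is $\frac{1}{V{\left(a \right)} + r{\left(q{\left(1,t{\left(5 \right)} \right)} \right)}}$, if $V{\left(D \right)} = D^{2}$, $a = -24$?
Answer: $\frac{1}{610} \approx 0.0016393$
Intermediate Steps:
$q{\left(E,J \right)} = -6$ ($q{\left(E,J \right)} = -5 - 1 = -6$)
$r{\left(l \right)} = -2 + l^{2}$
$\frac{1}{V{\left(a \right)} + r{\left(q{\left(1,t{\left(5 \right)} \right)} \right)}} = \frac{1}{\left(-24\right)^{2} - \left(2 - \left(-6\right)^{2}\right)} = \frac{1}{576 + \left(-2 + 36\right)} = \frac{1}{576 + 34} = \frac{1}{610}$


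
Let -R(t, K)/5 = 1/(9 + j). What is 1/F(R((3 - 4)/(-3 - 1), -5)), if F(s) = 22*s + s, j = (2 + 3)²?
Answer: -34/115 ≈ -0.29565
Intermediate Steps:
j = 25 (j = 5² = 25)
R(t, K) = -5/34 (R(t, K) = -5/(9 + 25) = -5/34)
F(s) = 23*s
1/F(R((3 - 4)/(-3 - 1), -5)) = 1/(23*(-5/34)) = 1/(-115/34) = -34/115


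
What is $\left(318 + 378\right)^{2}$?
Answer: $484416$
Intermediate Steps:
$\left(318 + 378\right)^{2} = 696^{2} = 484416$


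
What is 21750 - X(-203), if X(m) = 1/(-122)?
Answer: 2653501/122 ≈ 21750.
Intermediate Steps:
X(m) = -1/122
21750 - X(-203) = 21750 - 1*(-1/122) = 21750 + 1/122 = 2653501/122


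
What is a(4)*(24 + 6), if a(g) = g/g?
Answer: 30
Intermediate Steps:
a(g) = 1
a(4)*(24 + 6) = 1*(24 + 6) = 1*30 = 30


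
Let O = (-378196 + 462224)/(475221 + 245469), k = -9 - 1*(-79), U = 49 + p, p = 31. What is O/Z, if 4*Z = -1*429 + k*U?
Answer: 168056/1863343995 ≈ 9.0191e-5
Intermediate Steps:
U = 80 (U = 49 + 31 = 80)
k = 70 (k = -9 + 79 = 70)
O = 42014/360345 (O = 84028/720690 = 84028*(1/720690) = 42014/360345 ≈ 0.11659)
Z = 5171/4 (Z = (-1*429 + 70*80)/4 = (-429 + 5600)/4 = (1/4)*5171 = 5171/4 ≈ 1292.8)
O/Z = 42014/(360345*(5171/4)) = (42014/360345)*(4/5171) = 168056/1863343995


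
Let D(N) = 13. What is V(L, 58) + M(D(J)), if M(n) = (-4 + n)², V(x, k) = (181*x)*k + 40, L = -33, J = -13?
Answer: -346313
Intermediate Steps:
V(x, k) = 40 + 181*k*x (V(x, k) = 181*k*x + 40 = 40 + 181*k*x)
V(L, 58) + M(D(J)) = (40 + 181*58*(-33)) + (-4 + 13)² = (40 - 346434) + 9² = -346394 + 81 = -346313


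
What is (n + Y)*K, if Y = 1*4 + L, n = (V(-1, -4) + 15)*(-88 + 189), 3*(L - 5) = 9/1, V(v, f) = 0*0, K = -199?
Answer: -303873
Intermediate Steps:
V(v, f) = 0
L = 8 (L = 5 + (9/1)/3 = 5 + (9*1)/3 = 5 + (1/3)*9 = 5 + 3 = 8)
n = 1515 (n = (0 + 15)*(-88 + 189) = 15*101 = 1515)
Y = 12 (Y = 1*4 + 8 = 4 + 8 = 12)
(n + Y)*K = (1515 + 12)*(-199) = 1527*(-199) = -303873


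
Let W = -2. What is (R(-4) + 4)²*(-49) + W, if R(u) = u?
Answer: -2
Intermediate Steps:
(R(-4) + 4)²*(-49) + W = (-4 + 4)²*(-49) - 2 = 0²*(-49) - 2 = 0*(-49) - 2 = 0 - 2 = -2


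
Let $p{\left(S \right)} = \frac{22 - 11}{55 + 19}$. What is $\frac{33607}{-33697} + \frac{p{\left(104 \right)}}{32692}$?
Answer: $- \frac{7391086599}{7410913816} \approx -0.99732$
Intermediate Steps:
$p{\left(S \right)} = \frac{11}{74}$
$\frac{33607}{-33697} + \frac{p{\left(104 \right)}}{32692} = \frac{33607}{-33697} + \frac{11}{74 \cdot 32692} = 33607 \left(- \frac{1}{33697}\right) + \frac{11}{74} \cdot \frac{1}{32692} = - \frac{33607}{33697} + \frac{1}{219928} = - \frac{7391086599}{7410913816}$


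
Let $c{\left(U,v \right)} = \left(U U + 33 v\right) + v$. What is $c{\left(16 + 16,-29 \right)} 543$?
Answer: $20634$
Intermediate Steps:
$c{\left(U,v \right)} = U^{2} + 34 v$ ($c{\left(U,v \right)} = \left(U^{2} + 33 v\right) + v = U^{2} + 34 v$)
$c{\left(16 + 16,-29 \right)} 543 = \left(\left(16 + 16\right)^{2} + 34 \left(-29\right)\right) 543 = \left(32^{2} - 986\right) 543 = \left(1024 - 986\right) 543 = 38 \cdot 543 = 20634$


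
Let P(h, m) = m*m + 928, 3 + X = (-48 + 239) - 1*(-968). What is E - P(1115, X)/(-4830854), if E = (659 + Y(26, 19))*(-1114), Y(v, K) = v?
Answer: -1843187520798/2415427 ≈ -7.6309e+5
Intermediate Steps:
X = 1156 (X = -3 + ((-48 + 239) - 1*(-968)) = -3 + (191 + 968) = -3 + 1159 = 1156)
P(h, m) = 928 + m² (P(h, m) = m² + 928 = 928 + m²)
E = -763090 (E = (659 + 26)*(-1114) = 685*(-1114) = -763090)
E - P(1115, X)/(-4830854) = -763090 - (928 + 1156²)/(-4830854) = -763090 - (928 + 1336336)*(-1)/4830854 = -763090 - 1337264*(-1)/4830854 = -763090 - 1*(-668632/2415427) = -763090 + 668632/2415427 = -1843187520798/2415427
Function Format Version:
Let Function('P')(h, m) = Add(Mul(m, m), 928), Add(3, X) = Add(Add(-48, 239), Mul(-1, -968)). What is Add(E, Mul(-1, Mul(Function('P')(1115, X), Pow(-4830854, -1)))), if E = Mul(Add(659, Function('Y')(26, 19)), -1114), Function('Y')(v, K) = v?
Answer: Rational(-1843187520798, 2415427) ≈ -7.6309e+5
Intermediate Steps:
X = 1156 (X = Add(-3, Add(Add(-48, 239), Mul(-1, -968))) = Add(-3, Add(191, 968)) = Add(-3, 1159) = 1156)
Function('P')(h, m) = Add(928, Pow(m, 2)) (Function('P')(h, m) = Add(Pow(m, 2), 928) = Add(928, Pow(m, 2)))
E = -763090 (E = Mul(Add(659, 26), -1114) = Mul(685, -1114) = -763090)
Add(E, Mul(-1, Mul(Function('P')(1115, X), Pow(-4830854, -1)))) = Add(-763090, Mul(-1, Mul(Add(928, Pow(1156, 2)), Pow(-4830854, -1)))) = Add(-763090, Mul(-1, Mul(Add(928, 1336336), Rational(-1, 4830854)))) = Add(-763090, Mul(-1, Mul(1337264, Rational(-1, 4830854)))) = Add(-763090, Mul(-1, Rational(-668632, 2415427))) = Add(-763090, Rational(668632, 2415427)) = Rational(-1843187520798, 2415427)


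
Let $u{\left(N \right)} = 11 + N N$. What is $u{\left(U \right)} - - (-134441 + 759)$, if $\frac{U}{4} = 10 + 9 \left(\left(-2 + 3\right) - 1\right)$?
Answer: $-132071$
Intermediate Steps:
$U = 40$ ($U = 4 \left(10 + 9 \left(\left(-2 + 3\right) - 1\right)\right) = 4 \left(10 + 9 \left(1 - 1\right)\right) = 4 \left(10 + 9 \cdot 0\right) = 4 \left(10 + 0\right) = 4 \cdot 10 = 40$)
$u{\left(N \right)} = 11 + N^{2}$
$u{\left(U \right)} - - (-134441 + 759) = \left(11 + 40^{2}\right) - - (-134441 + 759) = \left(11 + 1600\right) - \left(-1\right) \left(-133682\right) = 1611 - 133682 = -132071$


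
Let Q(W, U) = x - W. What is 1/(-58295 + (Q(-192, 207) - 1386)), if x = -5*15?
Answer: -1/59564 ≈ -1.6789e-5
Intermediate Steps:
x = -75
Q(W, U) = -75 - W
1/(-58295 + (Q(-192, 207) - 1386)) = 1/(-58295 + ((-75 - 1*(-192)) - 1386)) = 1/(-58295 + ((-75 + 192) - 1386)) = 1/(-58295 + (117 - 1386)) = 1/(-58295 - 1269) = 1/(-59564) = -1/59564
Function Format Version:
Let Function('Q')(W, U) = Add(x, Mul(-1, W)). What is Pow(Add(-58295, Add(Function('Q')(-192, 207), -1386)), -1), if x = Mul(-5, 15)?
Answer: Rational(-1, 59564) ≈ -1.6789e-5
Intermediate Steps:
x = -75
Function('Q')(W, U) = Add(-75, Mul(-1, W))
Pow(Add(-58295, Add(Function('Q')(-192, 207), -1386)), -1) = Pow(Add(-58295, Add(Add(-75, Mul(-1, -192)), -1386)), -1) = Pow(Add(-58295, Add(Add(-75, 192), -1386)), -1) = Pow(Add(-58295, Add(117, -1386)), -1) = Pow(Add(-58295, -1269), -1) = Pow(-59564, -1) = Rational(-1, 59564)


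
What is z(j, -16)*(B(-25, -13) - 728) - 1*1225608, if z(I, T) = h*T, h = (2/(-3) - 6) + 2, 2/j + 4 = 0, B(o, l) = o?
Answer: -1281832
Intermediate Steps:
j = -½ (j = 2/(-4 + 0) = 2/(-4) = 2*(-¼) = -½ ≈ -0.50000)
h = -14/3 (h = (2*(-⅓) - 6) + 2 = (-⅔ - 6) + 2 = -20/3 + 2 = -14/3 ≈ -4.6667)
z(I, T) = -14*T/3
z(j, -16)*(B(-25, -13) - 728) - 1*1225608 = (-14/3*(-16))*(-25 - 728) - 1*1225608 = (224/3)*(-753) - 1225608 = -56224 - 1225608 = -1281832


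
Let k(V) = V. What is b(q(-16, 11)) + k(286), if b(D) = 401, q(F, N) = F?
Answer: 687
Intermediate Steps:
b(q(-16, 11)) + k(286) = 401 + 286 = 687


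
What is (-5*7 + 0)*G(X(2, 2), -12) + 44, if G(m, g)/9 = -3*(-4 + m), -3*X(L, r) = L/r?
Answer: -4051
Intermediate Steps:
X(L, r) = -L/(3*r)
G(m, g) = 108 - 27*m (G(m, g) = 9*(-3*(-4 + m)) = 9*(12 - 3*m) = 108 - 27*m)
(-5*7 + 0)*G(X(2, 2), -12) + 44 = (-5*7 + 0)*(108 - (-9)*2/2) + 44 = (-35 + 0)*(108 - (-9)*2/2) + 44 = -35*(108 - 27*(-1/3)) + 44 = -35*(108 + 9) + 44 = -35*117 + 44 = -4095 + 44 = -4051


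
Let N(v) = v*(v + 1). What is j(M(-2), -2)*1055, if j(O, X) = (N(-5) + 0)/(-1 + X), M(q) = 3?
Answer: -21100/3 ≈ -7033.3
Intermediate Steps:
N(v) = v*(1 + v)
j(O, X) = 20/(-1 + X) (j(O, X) = (-5*(1 - 5) + 0)/(-1 + X) = (-5*(-4) + 0)/(-1 + X) = (20 + 0)/(-1 + X) = 20/(-1 + X))
j(M(-2), -2)*1055 = (20/(-1 - 2))*1055 = (20/(-3))*1055 = (20*(-⅓))*1055 = -20/3*1055 = -21100/3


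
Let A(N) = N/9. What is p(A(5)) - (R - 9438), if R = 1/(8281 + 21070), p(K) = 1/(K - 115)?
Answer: 285324914951/30231530 ≈ 9438.0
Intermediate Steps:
A(N) = N/9 (A(N) = N*(⅑) = N/9)
p(K) = 1/(-115 + K)
R = 1/29351 ≈ 3.4070e-5
p(A(5)) - (R - 9438) = 1/(-115 + (⅑)*5) - (1/29351 - 9438) = 1/(-115 + 5/9) - 1*(-277014737/29351) = 1/(-1030/9) + 277014737/29351 = -9/1030 + 277014737/29351 = 285324914951/30231530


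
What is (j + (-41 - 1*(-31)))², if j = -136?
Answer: 21316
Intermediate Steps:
(j + (-41 - 1*(-31)))² = (-136 + (-41 - 1*(-31)))² = (-136 + (-41 + 31))² = (-136 - 10)² = (-146)² = 21316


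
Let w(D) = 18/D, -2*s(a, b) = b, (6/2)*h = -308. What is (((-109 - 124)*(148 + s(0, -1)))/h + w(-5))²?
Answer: 8715529449/78400 ≈ 1.1117e+5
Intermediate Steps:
h = -308/3 (h = (⅓)*(-308) = -308/3 ≈ -102.67)
s(a, b) = -b/2
(((-109 - 124)*(148 + s(0, -1)))/h + w(-5))² = (((-109 - 124)*(148 - ½*(-1)))/(-308/3) + 18/(-5))² = (-233*(148 + ½)*(-3/308) + 18*(-⅕))² = (-233*297/2*(-3/308) - 18/5)² = (-69201/2*(-3/308) - 18/5)² = (18873/56 - 18/5)² = (93357/280)² = 8715529449/78400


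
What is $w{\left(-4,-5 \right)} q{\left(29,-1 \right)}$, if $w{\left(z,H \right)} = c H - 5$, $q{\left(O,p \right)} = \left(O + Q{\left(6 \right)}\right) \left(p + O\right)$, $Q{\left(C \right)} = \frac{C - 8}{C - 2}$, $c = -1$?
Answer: $0$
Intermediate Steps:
$Q{\left(C \right)} = \frac{-8 + C}{-2 + C}$
$q{\left(O,p \right)} = \left(- \frac{1}{2} + O\right) \left(O + p\right)$ ($q{\left(O,p \right)} = \left(O + \frac{-8 + 6}{-2 + 6}\right) \left(p + O\right) = \left(O + \frac{1}{4} \left(-2\right)\right) \left(O + p\right) = \left(O - \frac{1}{2}\right) \left(O + p\right) = \left(- \frac{1}{2} + O\right) \left(O + p\right)$)
$w{\left(z,H \right)} = -5 - H$ ($w{\left(z,H \right)} = - H - 5 = -5 - H$)
$w{\left(-4,-5 \right)} q{\left(29,-1 \right)} = \left(-5 - -5\right) \left(29^{2} - \frac{29}{2} - - \frac{1}{2} + 29 \left(-1\right)\right) = \left(-5 + 5\right) \left(841 - \frac{29}{2} + \frac{1}{2} - 29\right) = 0 \cdot 798 = 0$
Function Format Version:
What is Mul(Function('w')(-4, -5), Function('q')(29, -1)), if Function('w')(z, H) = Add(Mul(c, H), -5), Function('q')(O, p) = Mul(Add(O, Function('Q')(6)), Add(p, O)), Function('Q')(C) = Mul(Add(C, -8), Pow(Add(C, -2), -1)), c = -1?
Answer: 0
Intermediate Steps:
Function('Q')(C) = Mul(Pow(Add(-2, C), -1), Add(-8, C)) (Function('Q')(C) = Mul(Add(-8, C), Pow(Add(-2, C), -1)) = Mul(Pow(Add(-2, C), -1), Add(-8, C)))
Function('q')(O, p) = Mul(Add(Rational(-1, 2), O), Add(O, p)) (Function('q')(O, p) = Mul(Add(O, Mul(Pow(Add(-2, 6), -1), Add(-8, 6))), Add(p, O)) = Mul(Add(O, Mul(Pow(4, -1), -2)), Add(O, p)) = Mul(Add(O, Mul(Rational(1, 4), -2)), Add(O, p)) = Mul(Add(O, Rational(-1, 2)), Add(O, p)) = Mul(Add(Rational(-1, 2), O), Add(O, p)))
Function('w')(z, H) = Add(-5, Mul(-1, H)) (Function('w')(z, H) = Add(Mul(-1, H), -5) = Add(-5, Mul(-1, H)))
Mul(Function('w')(-4, -5), Function('q')(29, -1)) = Mul(Add(-5, Mul(-1, -5)), Add(Pow(29, 2), Mul(Rational(-1, 2), 29), Mul(Rational(-1, 2), -1), Mul(29, -1))) = Mul(Add(-5, 5), Add(841, Rational(-29, 2), Rational(1, 2), -29)) = Mul(0, 798) = 0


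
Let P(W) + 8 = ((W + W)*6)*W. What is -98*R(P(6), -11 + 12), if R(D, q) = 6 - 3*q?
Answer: -294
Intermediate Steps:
P(W) = -8 + 12*W**2 (P(W) = -8 + ((W + W)*6)*W = -8 + ((2*W)*6)*W = -8 + (12*W)*W = -8 + 12*W**2)
-98*R(P(6), -11 + 12) = -98*(6 - 3*(-11 + 12)) = -98*(6 - 3*1) = -98*(6 - 3) = -98*3 = -294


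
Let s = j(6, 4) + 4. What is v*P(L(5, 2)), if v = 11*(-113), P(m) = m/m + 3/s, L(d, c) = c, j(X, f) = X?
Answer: -16159/10 ≈ -1615.9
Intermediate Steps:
s = 10 (s = 6 + 4 = 10)
P(m) = 13/10 (P(m) = m/m + 3/10 = 1 + 3*(⅒) = 1 + 3/10 = 13/10)
v = -1243
v*P(L(5, 2)) = -1243*13/10 = -16159/10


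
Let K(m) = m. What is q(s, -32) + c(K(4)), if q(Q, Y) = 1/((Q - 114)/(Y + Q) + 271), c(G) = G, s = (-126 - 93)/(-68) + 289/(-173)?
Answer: 393952549/98398584 ≈ 4.0036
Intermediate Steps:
s = 18235/11764 (s = -219*(-1/68) + 289*(-1/173) = 219/68 - 289/173 = 18235/11764 ≈ 1.5501)
q(Q, Y) = 1/(271 + (-114 + Q)/(Q + Y)) (q(Q, Y) = 1/((-114 + Q)/(Q + Y) + 271) = 1/(271 + (-114 + Q)/(Q + Y)))
q(s, -32) + c(K(4)) = (18235/11764 - 32)/(-114 + 271*(-32) + 272*(18235/11764)) + 4 = -358213/11764/(-114 - 8672 + 72940/173) + 4 = -358213/11764/(-1447038/173) + 4 = -173/1447038*(-358213/11764) + 4 = 358213/98398584 + 4 = 393952549/98398584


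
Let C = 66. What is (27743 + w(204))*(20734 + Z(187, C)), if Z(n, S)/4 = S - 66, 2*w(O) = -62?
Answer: 574580608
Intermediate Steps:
w(O) = -31 (w(O) = (1/2)*(-62) = -31)
Z(n, S) = -264 + 4*S (Z(n, S) = 4*(S - 66) = 4*(-66 + S) = -264 + 4*S)
(27743 + w(204))*(20734 + Z(187, C)) = (27743 - 31)*(20734 + (-264 + 4*66)) = 27712*(20734 + (-264 + 264)) = 27712*(20734 + 0) = 27712*20734 = 574580608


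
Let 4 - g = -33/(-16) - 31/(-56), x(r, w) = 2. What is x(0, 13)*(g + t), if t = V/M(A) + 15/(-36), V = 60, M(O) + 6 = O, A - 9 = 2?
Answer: 4357/168 ≈ 25.935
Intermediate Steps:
A = 11 (A = 9 + 2 = 11)
M(O) = -6 + O
t = 139/12 (t = 60/(-6 + 11) + 15/(-36) = 60/5 + 15*(-1/36) = 60*(⅕) - 5/12 = 12 - 5/12 = 139/12 ≈ 11.583)
g = 155/112 (g = 4 - (-33/(-16) - 31/(-56)) = 4 - (-33*(-1/16) - 31*(-1/56)) = 4 - (33/16 + 31/56) = 4 - 1*293/112 = 4 - 293/112 = 155/112 ≈ 1.3839)
x(0, 13)*(g + t) = 2*(155/112 + 139/12) = 2*(4357/336) = 4357/168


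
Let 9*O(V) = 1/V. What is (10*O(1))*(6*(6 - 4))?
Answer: 40/3 ≈ 13.333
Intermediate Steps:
O(V) = 1/(9*V)
(10*O(1))*(6*(6 - 4)) = (10*((⅑)/1))*(6*(6 - 4)) = (10*((⅑)*1))*(6*2) = (10*(⅑))*12 = (10/9)*12 = 40/3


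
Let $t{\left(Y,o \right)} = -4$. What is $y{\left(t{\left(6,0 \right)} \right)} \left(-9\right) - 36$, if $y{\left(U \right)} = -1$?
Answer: $-27$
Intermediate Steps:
$y{\left(t{\left(6,0 \right)} \right)} \left(-9\right) - 36 = \left(-1\right) \left(-9\right) - 36 = 9 - 36 = -27$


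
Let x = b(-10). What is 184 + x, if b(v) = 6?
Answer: 190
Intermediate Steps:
x = 6
184 + x = 184 + 6 = 190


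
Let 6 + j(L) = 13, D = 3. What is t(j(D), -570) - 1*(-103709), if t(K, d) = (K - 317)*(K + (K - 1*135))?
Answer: 141219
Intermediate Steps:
j(L) = 7 (j(L) = -6 + 13 = 7)
t(K, d) = (-317 + K)*(-135 + 2*K) (t(K, d) = (-317 + K)*(K + (K - 135)) = (-317 + K)*(K + (-135 + K)) = (-317 + K)*(-135 + 2*K))
t(j(D), -570) - 1*(-103709) = (42795 - 769*7 + 2*7**2) - 1*(-103709) = (42795 - 5383 + 2*49) + 103709 = (42795 - 5383 + 98) + 103709 = 37510 + 103709 = 141219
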